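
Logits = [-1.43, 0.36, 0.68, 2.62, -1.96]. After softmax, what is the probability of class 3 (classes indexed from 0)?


Exponentials: e^-1.43=0.2393, e^0.36=1.4333, e^0.68=1.9739, e^2.62=13.7357, e^-1.96=0.1409
Sum = 17.5231
Softmax = [0.0137, 0.0818, 0.1126, 0.7839, 0.008]
p[3] = 13.7357/17.5231 = 0.7839

0.7839


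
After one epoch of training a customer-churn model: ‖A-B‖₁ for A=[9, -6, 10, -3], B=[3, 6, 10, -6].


d = |9-3| + |-6-6| + |10-10| + |-3+ 6|
  = 6 + 12 + 0 + 3
  = 21

21


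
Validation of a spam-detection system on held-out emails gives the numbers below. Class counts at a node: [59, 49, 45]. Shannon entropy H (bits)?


Probabilities: [59/153, 49/153, 45/153] ≈ [0.3856, 0.3203, 0.2941]
H = -((59/153)·log₂(59/153) + (49/153)·log₂(49/153) + (45/153)·log₂(45/153))
  = 1.5755 bits

1.5755 bits


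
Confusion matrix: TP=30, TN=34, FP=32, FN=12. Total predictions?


Total = TP + TN + FP + FN
= 30 + 34 + 32 + 12
= 108
(Predicted positive: 62, predicted negative: 46)

108


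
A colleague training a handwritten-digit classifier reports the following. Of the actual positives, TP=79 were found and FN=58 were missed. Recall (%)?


Recall = TP/(TP+FN)
= 79/(79+58)
= 79/137 = 57.66%

57.66%


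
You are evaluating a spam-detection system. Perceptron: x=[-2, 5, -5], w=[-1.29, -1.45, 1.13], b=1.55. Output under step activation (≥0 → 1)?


z = (-2)·(-1.29) + (5)·(-1.45) + (-5)·(1.13) + 1.55
  = -8.77
step(z) = 0 (z<0)

0


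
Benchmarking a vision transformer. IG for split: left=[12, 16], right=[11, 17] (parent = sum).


Parent = [23, 33], H_parent = 0.9769
H_left = 0.9852 (n=28), H_right = 0.9666 (n=28)
H_children = (28/56)·0.9852 + (28/56)·0.9666 = 0.9759
IG = 0.9769 - 0.9759 = 0.001

0.001


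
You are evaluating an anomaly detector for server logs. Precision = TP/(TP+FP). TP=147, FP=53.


Precision = TP/(TP+FP)
= 147/(147+53)
= 147/200 = 73.5%

73.5%


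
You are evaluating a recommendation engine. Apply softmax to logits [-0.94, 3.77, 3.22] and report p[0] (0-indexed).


Exponentials: e^-0.94=0.3906, e^3.77=43.3801, e^3.22=25.0281
Sum = 68.7988
Softmax = [0.0057, 0.6305, 0.3638]
p[0] = 0.3906/68.7988 = 0.0057

0.0057


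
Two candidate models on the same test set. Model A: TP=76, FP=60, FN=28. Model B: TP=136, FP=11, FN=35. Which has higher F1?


Model A: P=76/136=0.5588, R=76/104=0.7308, F1=2PR/(P+R)=2TP/(2TP+FP+FN)=152/240=0.6333
Model B: P=136/147=0.9252, R=136/171=0.7953, F1=2PR/(P+R)=2TP/(2TP+FP+FN)=272/318=0.8553
0.6333 < 0.8553 → Model B

Model B


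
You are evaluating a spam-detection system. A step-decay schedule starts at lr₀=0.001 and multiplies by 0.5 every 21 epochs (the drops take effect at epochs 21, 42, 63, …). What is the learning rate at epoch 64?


n_drops = ⌊64/21⌋ = 3
lr = 0.001·0.5^3 = 0.001·0.125 = 0.000125

0.000125


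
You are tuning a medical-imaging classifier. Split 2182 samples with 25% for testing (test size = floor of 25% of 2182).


Test = ⌊2182·25/100⌋ = 545
Train = 2182 - 545 = 1637

Train: 1637, Test: 545


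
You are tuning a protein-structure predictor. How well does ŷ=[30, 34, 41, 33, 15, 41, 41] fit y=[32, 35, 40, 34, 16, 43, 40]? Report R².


ȳ = 34.2857
SS_res = Σ(y-ŷ)² = 13
SS_tot = Σ(y-ȳ)² = 481.43
R² = 1 - SS_res/SS_tot = 1 - 0.027 = 0.973

0.973


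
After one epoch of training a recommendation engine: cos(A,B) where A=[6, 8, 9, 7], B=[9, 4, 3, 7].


A·B = 6·9 + 8·4 + 9·3 + 7·7 = 162
‖A‖ = √230 = 15.1658, ‖B‖ = √155 = 12.4499
cos = 162/(√230·√155) = 162/√35650 = 0.858

0.858


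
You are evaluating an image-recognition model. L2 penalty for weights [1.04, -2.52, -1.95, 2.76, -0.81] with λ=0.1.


‖w‖₂² = (1.04)² + (-2.52)² + (-1.95)² + (2.76)² + (-0.81)²
     = 1.0816 + 6.3504 + 3.8025 + 7.6176 + 0.6561
     = 19.5082
λ·‖w‖₂² = 0.1·19.5082 = 1.95082

1.95082


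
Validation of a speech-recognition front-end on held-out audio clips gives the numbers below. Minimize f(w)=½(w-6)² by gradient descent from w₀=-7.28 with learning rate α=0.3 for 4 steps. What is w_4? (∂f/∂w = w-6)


step 1: grad = -7.28-6 = -13.28; w = -7.28 - 0.3·(-13.28) = -3.296
step 2: grad = -3.296-6 = -9.296; w = -3.296 - 0.3·(-9.296) = -0.5072
step 3: grad = -0.5072-6 = -6.5072; w = -0.5072 - 0.3·(-6.5072) = 1.44496
step 4: grad = 1.44496-6 = -4.55504; w = 1.44496 - 0.3·(-4.55504) = 2.811472

2.811472


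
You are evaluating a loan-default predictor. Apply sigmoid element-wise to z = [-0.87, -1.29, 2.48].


σ(-0.87) = 1/(1+e^0.87) = 0.2953
σ(-1.29) = 1/(1+e^1.29) = 0.2159
σ(2.48) = 1/(1+e^-2.48) = 0.9227
result = [0.2953, 0.2159, 0.9227]

[0.2953, 0.2159, 0.9227]


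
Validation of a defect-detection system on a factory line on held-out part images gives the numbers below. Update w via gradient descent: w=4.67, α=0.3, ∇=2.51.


w_new = w - α·∇
= 4.67 - 0.3·2.51
= 4.67 - 0.753
= 3.917

3.917


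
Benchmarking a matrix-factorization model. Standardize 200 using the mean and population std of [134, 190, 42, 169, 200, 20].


μ = 125.8333, σ = 70.4472
z = (200 - 125.8333)/70.4472 = 1.0528

1.0528


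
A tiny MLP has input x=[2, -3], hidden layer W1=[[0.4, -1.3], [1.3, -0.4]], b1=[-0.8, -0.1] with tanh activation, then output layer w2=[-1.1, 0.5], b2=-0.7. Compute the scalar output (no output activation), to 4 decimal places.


z1[0] = (0.4)·(2) + (-1.3)·(-3) - 0.8 = 3.9
z1[1] = (1.3)·(2) + (-0.4)·(-3) - 0.1 = 3.7
h = tanh(z1) = [0.9992, 0.9988]
output = (-1.1)·(0.9992) + (0.5)·(0.9988) - 0.7 = -1.2997

-1.2997


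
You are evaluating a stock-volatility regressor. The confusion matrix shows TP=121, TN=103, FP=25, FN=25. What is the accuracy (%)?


Accuracy = (TP+TN)/(TP+TN+FP+FN)
= (121+103)/(274)
= 224/274 = 81.75%

81.75%


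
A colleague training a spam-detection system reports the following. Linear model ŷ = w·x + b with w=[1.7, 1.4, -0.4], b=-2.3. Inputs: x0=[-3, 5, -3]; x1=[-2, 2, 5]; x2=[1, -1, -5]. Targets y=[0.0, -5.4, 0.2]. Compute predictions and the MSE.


ŷ0 = (1.7)·(-3) + (1.4)·(5) + (-0.4)·(-3) - 2.3 = 0.8
ŷ1 = (1.7)·(-2) + (1.4)·(2) + (-0.4)·(5) - 2.3 = -4.9
ŷ2 = (1.7)·(1) + (1.4)·(-1) + (-0.4)·(-5) - 2.3 = 0.0
errors² = [0.64, 0.25, 0.04]
MSE = 0.9300/3 = 0.31

0.31


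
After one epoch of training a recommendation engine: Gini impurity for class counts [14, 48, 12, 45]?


Probabilities: [14/119, 48/119, 12/119, 45/119] ≈ [0.1176, 0.4034, 0.1008, 0.3782]
Σpᵢ² = (196 + 2304 + 144 + 2025)/119² = 4669/14161
Gini = 1 - Σpᵢ² = 1 - 4669/14161 = 0.6703

0.6703


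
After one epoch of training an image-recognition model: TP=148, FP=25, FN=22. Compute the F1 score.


Precision = 148/173 = 0.8555
Recall = 148/170 = 0.8706
F1 = 2·P·R/(P+R) = 2·TP/(2·TP+FP+FN) = 296/(296+25+22) = 296/343 = 0.863

0.863


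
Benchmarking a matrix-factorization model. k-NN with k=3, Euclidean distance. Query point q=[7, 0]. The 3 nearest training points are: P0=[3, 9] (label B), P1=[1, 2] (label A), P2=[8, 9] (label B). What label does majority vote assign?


d(q,P0) = 9.8489  (label B)
d(q,P1) = 6.3246  (label A)
d(q,P2) = 9.0554  (label B)
Votes: A=1, B=2
Majority → B

B


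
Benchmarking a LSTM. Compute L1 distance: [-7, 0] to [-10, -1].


d = |-7+ 10| + |0+ 1|
  = 3 + 1
  = 4

4


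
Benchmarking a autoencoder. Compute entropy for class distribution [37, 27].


Probabilities: [37/64, 27/64] ≈ [0.5781, 0.4219]
H = -((37/64)·log₂(37/64) + (27/64)·log₂(27/64))
  = 0.9823 bits

0.9823 bits


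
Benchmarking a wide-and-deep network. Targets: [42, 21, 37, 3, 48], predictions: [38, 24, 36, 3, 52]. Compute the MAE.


Absolute errors: |42-38|=4, |21-24|=3, |37-36|=1, |3-3|=0, |48-52|=4
Sum = 12
MAE = 12/5 = 12/5

12/5


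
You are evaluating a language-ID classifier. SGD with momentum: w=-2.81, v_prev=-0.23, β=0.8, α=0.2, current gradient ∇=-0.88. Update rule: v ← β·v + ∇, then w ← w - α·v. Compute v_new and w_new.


v_new = 0.8·-0.23 - 0.88 = -0.184 - 0.88 = -1.064
w_new = -2.81 - 0.2·-1.064 = -2.81 + 0.2128 = -2.5972

v_new=-1.064, w_new=-2.5972


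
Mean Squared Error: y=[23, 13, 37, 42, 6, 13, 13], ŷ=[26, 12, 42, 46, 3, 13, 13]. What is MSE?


Squared errors: (23-26)²=9, (13-12)²=1, (37-42)²=25, (42-46)²=16, (6-3)²=9, (13-13)²=0, (13-13)²=0
Sum = 60
MSE = 60/7 = 60/7

60/7


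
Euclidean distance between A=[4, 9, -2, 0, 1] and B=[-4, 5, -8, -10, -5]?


d = √((4+ 4)² + (9-5)² + (-2+ 8)² + (0+ 10)² + (1+ 5)²)
  = √(64 + 16 + 36 + 100 + 36)
  = √252 = 15.8745

15.8745


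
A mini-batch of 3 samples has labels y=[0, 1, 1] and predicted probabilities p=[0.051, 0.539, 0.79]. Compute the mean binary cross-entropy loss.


L[0] = -ln(1-0.051) = -ln(0.949) = 0.0523
L[1] = -ln(0.539) = 0.618
L[2] = -ln(0.79) = 0.2357
mean = (0.0523 + 0.618 + 0.2357)/3 = 0.302

0.302


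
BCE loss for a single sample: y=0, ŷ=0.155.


BCE = -[y·ln(p) + (1-y)·ln(1-p)]
= -0 - 1·ln(1-0.155)
= -ln(0.845) = 0.1684

0.1684


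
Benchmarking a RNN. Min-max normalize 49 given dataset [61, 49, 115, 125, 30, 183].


min=30, max=183
(49-30)/(183-30) = 19/153 = 0.1242

0.1242


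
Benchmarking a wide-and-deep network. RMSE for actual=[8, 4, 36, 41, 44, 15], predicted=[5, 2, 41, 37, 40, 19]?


MSE = 86/6 = 14.3333
RMSE = √(86/6) = 3.7859

3.7859


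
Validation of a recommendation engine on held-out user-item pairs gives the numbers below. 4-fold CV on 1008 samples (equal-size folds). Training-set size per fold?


Fold size = 1008/4 = 252
Training per fold = 1008 - 252 = 756

756


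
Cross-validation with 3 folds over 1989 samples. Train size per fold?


Fold size = 1989/3 = 663
Training per fold = 1989 - 663 = 1326

1326


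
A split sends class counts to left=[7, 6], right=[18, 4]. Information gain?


Parent = [25, 10], H_parent = 0.8631
H_left = 0.9957 (n=13), H_right = 0.684 (n=22)
H_children = (13/35)·0.9957 + (22/35)·0.684 = 0.7998
IG = 0.8631 - 0.7998 = 0.0633

0.0633


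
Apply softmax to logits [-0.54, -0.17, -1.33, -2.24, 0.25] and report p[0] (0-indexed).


Exponentials: e^-0.54=0.5827, e^-0.17=0.8437, e^-1.33=0.2645, e^-2.24=0.1065, e^0.25=1.284
Sum = 3.0814
Softmax = [0.1891, 0.2738, 0.0858, 0.0345, 0.4167]
p[0] = 0.5827/3.0814 = 0.1891

0.1891


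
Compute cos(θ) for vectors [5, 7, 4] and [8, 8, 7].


A·B = 5·8 + 7·8 + 4·7 = 124
‖A‖ = √90 = 9.4868, ‖B‖ = √177 = 13.3041
cos = 124/(√90·√177) = 124/√15930 = 0.9825

0.9825


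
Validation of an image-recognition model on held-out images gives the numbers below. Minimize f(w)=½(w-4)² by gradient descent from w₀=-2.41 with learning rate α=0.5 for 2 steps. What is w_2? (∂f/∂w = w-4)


step 1: grad = -2.41-4 = -6.41; w = -2.41 - 0.5·(-6.41) = 0.795
step 2: grad = 0.795-4 = -3.205; w = 0.795 - 0.5·(-3.205) = 2.3975

2.3975


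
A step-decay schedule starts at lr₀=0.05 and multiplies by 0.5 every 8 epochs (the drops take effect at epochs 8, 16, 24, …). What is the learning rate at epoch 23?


n_drops = ⌊23/8⌋ = 2
lr = 0.05·0.5^2 = 0.05·0.25 = 0.0125

0.0125


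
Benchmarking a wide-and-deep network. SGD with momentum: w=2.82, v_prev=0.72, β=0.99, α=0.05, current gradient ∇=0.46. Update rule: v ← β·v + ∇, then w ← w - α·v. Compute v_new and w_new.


v_new = 0.99·0.72 + 0.46 = 0.7128 + 0.46 = 1.1728
w_new = 2.82 - 0.05·1.1728 = 2.82 - 0.05864 = 2.76136

v_new=1.1728, w_new=2.76136


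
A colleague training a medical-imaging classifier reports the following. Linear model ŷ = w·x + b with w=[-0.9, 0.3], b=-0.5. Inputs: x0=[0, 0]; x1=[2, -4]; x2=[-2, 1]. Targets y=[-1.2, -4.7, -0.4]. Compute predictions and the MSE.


ŷ0 = (-0.9)·(0) + (0.3)·(0) - 0.5 = -0.5
ŷ1 = (-0.9)·(2) + (0.3)·(-4) - 0.5 = -3.5
ŷ2 = (-0.9)·(-2) + (0.3)·(1) - 0.5 = 1.6
errors² = [0.49, 1.44, 4.0]
MSE = 5.9300/3 = 1.9767

1.9767


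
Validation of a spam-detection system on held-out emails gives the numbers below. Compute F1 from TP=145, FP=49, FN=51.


Precision = 145/194 = 0.7474
Recall = 145/196 = 0.7398
F1 = 2·P·R/(P+R) = 2·TP/(2·TP+FP+FN) = 290/(290+49+51) = 290/390 = 0.7436

0.7436


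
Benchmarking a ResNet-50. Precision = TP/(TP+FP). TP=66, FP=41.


Precision = TP/(TP+FP)
= 66/(66+41)
= 66/107 = 61.68%

61.68%


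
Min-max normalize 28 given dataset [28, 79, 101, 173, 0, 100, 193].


min=0, max=193
(28-0)/(193-0) = 28/193 = 0.1451

0.1451


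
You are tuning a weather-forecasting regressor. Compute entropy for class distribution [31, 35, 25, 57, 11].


Probabilities: [31/159, 35/159, 25/159, 57/159, 11/159] ≈ [0.195, 0.2201, 0.1572, 0.3585, 0.0692]
H = -((31/159)·log₂(31/159) + (35/159)·log₂(35/159) + (25/159)·log₂(25/159) + (57/159)·log₂(57/159) + (11/159)·log₂(11/159))
  = 2.1573 bits

2.1573 bits


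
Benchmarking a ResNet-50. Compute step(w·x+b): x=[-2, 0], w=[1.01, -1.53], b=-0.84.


z = (-2)·(1.01) + (0)·(-1.53) - 0.84
  = -2.86
step(z) = 0 (z<0)

0


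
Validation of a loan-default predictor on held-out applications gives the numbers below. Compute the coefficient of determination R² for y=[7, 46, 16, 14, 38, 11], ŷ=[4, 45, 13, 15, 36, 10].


ȳ = 22
SS_res = Σ(y-ŷ)² = 25
SS_tot = Σ(y-ȳ)² = 1278
R² = 1 - SS_res/SS_tot = 1 - 0.0196 = 0.9804

0.9804


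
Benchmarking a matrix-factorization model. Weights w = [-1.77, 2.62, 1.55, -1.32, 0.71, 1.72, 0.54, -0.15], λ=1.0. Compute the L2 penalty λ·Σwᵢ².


‖w‖₂² = (-1.77)² + (2.62)² + (1.55)² + (-1.32)² + (0.71)² + (1.72)² + (0.54)² + (-0.15)²
     = 3.1329 + 6.8644 + 2.4025 + 1.7424 + 0.5041 + 2.9584 + 0.2916 + 0.0225
     = 17.9188
λ·‖w‖₂² = 1.0·17.9188 = 17.9188

17.9188


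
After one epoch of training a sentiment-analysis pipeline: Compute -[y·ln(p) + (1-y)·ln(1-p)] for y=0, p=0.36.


BCE = -[y·ln(p) + (1-y)·ln(1-p)]
= -0 - 1·ln(1-0.36)
= -ln(0.64) = 0.4463

0.4463


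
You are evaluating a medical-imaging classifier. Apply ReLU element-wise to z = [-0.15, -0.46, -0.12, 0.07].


ReLU(-0.15) = max(0, -0.15) = 0.0
ReLU(-0.46) = max(0, -0.46) = 0.0
ReLU(-0.12) = max(0, -0.12) = 0.0
ReLU(0.07) = max(0, 0.07) = 0.07
result = [0.0, 0.0, 0.0, 0.07]

[0.0, 0.0, 0.0, 0.07]


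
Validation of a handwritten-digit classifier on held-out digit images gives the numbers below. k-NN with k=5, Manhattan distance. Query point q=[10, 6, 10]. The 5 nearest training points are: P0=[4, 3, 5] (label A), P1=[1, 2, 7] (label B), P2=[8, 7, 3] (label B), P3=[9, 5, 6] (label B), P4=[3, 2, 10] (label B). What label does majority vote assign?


d(q,P0) = 14  (label A)
d(q,P1) = 16  (label B)
d(q,P2) = 10  (label B)
d(q,P3) = 6  (label B)
d(q,P4) = 11  (label B)
Votes: A=1, B=4
Majority → B

B


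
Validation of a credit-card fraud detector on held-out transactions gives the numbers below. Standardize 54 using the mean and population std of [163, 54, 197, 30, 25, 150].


μ = 103.1667, σ = 68.8705
z = (54 - 103.1667)/68.8705 = -0.7139

-0.7139


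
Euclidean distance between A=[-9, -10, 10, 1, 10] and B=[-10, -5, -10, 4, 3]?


d = √((-9+ 10)² + (-10+ 5)² + (10+ 10)² + (1-4)² + (10-3)²)
  = √(1 + 25 + 400 + 9 + 49)
  = √484 = 22.0

22.0


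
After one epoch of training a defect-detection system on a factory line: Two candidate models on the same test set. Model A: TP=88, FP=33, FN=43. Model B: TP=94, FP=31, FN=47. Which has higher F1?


Model A: P=88/121=0.7273, R=88/131=0.6718, F1=2PR/(P+R)=2TP/(2TP+FP+FN)=176/252=0.6984
Model B: P=94/125=0.752, R=94/141=0.6667, F1=2PR/(P+R)=2TP/(2TP+FP+FN)=188/266=0.7068
0.6984 < 0.7068 → Model B

Model B


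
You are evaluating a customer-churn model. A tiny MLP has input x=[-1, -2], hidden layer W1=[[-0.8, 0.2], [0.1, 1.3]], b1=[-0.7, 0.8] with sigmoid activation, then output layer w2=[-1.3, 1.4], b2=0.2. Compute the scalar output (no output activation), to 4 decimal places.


z1[0] = (-0.8)·(-1) + (0.2)·(-2) - 0.7 = -0.3
z1[1] = (0.1)·(-1) + (1.3)·(-2) + 0.8 = -1.9
h = sigmoid(z1) = [0.4256, 0.1301]
output = (-1.3)·(0.4256) + (1.4)·(0.1301) + 0.2 = -0.1711

-0.1711


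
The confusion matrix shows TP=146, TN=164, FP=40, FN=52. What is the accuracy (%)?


Accuracy = (TP+TN)/(TP+TN+FP+FN)
= (146+164)/(402)
= 310/402 = 77.11%

77.11%


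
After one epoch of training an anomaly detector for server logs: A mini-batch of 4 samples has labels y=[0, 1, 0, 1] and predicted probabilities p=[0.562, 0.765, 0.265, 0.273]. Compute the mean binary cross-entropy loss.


L[0] = -ln(1-0.562) = -ln(0.438) = 0.8255
L[1] = -ln(0.765) = 0.2679
L[2] = -ln(1-0.265) = -ln(0.735) = 0.3079
L[3] = -ln(0.273) = 1.2983
mean = (0.8255 + 0.2679 + 0.3079 + 1.2983)/4 = 0.6749

0.6749


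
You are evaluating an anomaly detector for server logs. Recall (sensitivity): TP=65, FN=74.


Recall = TP/(TP+FN)
= 65/(65+74)
= 65/139 = 46.76%

46.76%


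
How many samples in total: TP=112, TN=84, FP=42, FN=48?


Total = TP + TN + FP + FN
= 112 + 84 + 42 + 48
= 286
(Predicted positive: 154, predicted negative: 132)

286


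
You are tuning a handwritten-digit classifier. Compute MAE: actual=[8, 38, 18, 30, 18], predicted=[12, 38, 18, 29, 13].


Absolute errors: |8-12|=4, |38-38|=0, |18-18|=0, |30-29|=1, |18-13|=5
Sum = 10
MAE = 10/5 = 2

2


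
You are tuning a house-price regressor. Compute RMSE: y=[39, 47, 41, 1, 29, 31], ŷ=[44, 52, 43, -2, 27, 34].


MSE = 76/6 = 12.6667
RMSE = √(76/6) = 3.559

3.559


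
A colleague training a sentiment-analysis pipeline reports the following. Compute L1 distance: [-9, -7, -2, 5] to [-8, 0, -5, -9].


d = |-9+ 8| + |-7-0| + |-2+ 5| + |5+ 9|
  = 1 + 7 + 3 + 14
  = 25

25


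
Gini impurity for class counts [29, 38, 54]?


Probabilities: [29/121, 38/121, 54/121] ≈ [0.2397, 0.314, 0.4463]
Σpᵢ² = (841 + 1444 + 2916)/121² = 5201/14641
Gini = 1 - Σpᵢ² = 1 - 5201/14641 = 0.6448

0.6448


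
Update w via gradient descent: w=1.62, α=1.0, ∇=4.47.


w_new = w - α·∇
= 1.62 - 1.0·4.47
= 1.62 - 4.47
= -2.85

-2.85


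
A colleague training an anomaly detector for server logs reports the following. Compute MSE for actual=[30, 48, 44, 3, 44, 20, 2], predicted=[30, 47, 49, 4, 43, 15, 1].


Squared errors: (30-30)²=0, (48-47)²=1, (44-49)²=25, (3-4)²=1, (44-43)²=1, (20-15)²=25, (2-1)²=1
Sum = 54
MSE = 54/7 = 54/7

54/7


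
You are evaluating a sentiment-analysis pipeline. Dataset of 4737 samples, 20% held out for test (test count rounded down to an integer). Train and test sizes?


Test = ⌊4737·20/100⌋ = 947
Train = 4737 - 947 = 3790

Train: 3790, Test: 947


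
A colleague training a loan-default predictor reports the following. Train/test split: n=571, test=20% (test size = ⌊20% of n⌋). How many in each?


Test = ⌊571·20/100⌋ = 114
Train = 571 - 114 = 457

Train: 457, Test: 114


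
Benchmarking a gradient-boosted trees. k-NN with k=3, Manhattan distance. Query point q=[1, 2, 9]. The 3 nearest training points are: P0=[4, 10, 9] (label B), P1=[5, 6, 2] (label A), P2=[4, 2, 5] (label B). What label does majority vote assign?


d(q,P0) = 11  (label B)
d(q,P1) = 15  (label A)
d(q,P2) = 7  (label B)
Votes: A=1, B=2
Majority → B

B


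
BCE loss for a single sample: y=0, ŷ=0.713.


BCE = -[y·ln(p) + (1-y)·ln(1-p)]
= -0 - 1·ln(1-0.713)
= -ln(0.287) = 1.2483

1.2483


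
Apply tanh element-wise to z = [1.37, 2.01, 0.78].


tanh(1.37) = 0.8787
tanh(2.01) = 0.9647
tanh(0.78) = 0.6527
result = [0.8787, 0.9647, 0.6527]

[0.8787, 0.9647, 0.6527]


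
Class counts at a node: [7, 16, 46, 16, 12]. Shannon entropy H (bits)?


Probabilities: [7/97, 16/97, 46/97, 16/97, 12/97] ≈ [0.0722, 0.1649, 0.4742, 0.1649, 0.1237]
H = -((7/97)·log₂(7/97) + (16/97)·log₂(16/97) + (46/97)·log₂(46/97) + (16/97)·log₂(16/97) + (12/97)·log₂(12/97))
  = 2.0148 bits

2.0148 bits


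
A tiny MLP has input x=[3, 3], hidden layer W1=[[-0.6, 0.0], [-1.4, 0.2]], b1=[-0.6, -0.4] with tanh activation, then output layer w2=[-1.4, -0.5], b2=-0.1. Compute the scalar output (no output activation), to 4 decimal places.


z1[0] = (-0.6)·(3) + (0.0)·(3) - 0.6 = -2.4
z1[1] = (-1.4)·(3) + (0.2)·(3) - 0.4 = -4.0
h = tanh(z1) = [-0.9837, -0.9993]
output = (-1.4)·(-0.9837) + (-0.5)·(-0.9993) - 0.1 = 1.7768

1.7768


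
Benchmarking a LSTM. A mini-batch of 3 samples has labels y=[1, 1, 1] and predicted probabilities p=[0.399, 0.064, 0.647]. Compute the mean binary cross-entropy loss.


L[0] = -ln(0.399) = 0.9188
L[1] = -ln(0.064) = 2.7489
L[2] = -ln(0.647) = 0.4354
mean = (0.9188 + 2.7489 + 0.4354)/3 = 1.3677

1.3677


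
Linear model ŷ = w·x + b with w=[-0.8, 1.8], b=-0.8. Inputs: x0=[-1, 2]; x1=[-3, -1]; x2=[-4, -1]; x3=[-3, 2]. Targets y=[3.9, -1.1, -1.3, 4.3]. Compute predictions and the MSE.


ŷ0 = (-0.8)·(-1) + (1.8)·(2) - 0.8 = 3.6
ŷ1 = (-0.8)·(-3) + (1.8)·(-1) - 0.8 = -0.2
ŷ2 = (-0.8)·(-4) + (1.8)·(-1) - 0.8 = 0.6
ŷ3 = (-0.8)·(-3) + (1.8)·(2) - 0.8 = 5.2
errors² = [0.09, 0.81, 3.61, 0.81]
MSE = 5.3200/4 = 1.33

1.33


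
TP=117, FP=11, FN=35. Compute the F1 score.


Precision = 117/128 = 0.9141
Recall = 117/152 = 0.7697
F1 = 2·P·R/(P+R) = 2·TP/(2·TP+FP+FN) = 234/(234+11+35) = 234/280 = 0.8357

0.8357


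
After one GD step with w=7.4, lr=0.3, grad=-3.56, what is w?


w_new = w - α·∇
= 7.4 - 0.3·-3.56
= 7.4 + 1.068
= 8.468

8.468


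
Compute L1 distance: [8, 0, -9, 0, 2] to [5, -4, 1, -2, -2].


d = |8-5| + |0+ 4| + |-9-1| + |0+ 2| + |2+ 2|
  = 3 + 4 + 10 + 2 + 4
  = 23

23


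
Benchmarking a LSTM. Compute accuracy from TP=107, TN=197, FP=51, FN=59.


Accuracy = (TP+TN)/(TP+TN+FP+FN)
= (107+197)/(414)
= 304/414 = 73.43%

73.43%


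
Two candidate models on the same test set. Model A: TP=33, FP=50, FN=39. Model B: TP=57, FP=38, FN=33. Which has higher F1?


Model A: P=33/83=0.3976, R=33/72=0.4583, F1=2PR/(P+R)=2TP/(2TP+FP+FN)=66/155=0.4258
Model B: P=57/95=0.6, R=57/90=0.6333, F1=2PR/(P+R)=2TP/(2TP+FP+FN)=114/185=0.6162
0.4258 < 0.6162 → Model B

Model B


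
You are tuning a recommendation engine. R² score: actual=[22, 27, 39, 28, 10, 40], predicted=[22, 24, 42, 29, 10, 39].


ȳ = 27.6667
SS_res = Σ(y-ŷ)² = 20
SS_tot = Σ(y-ȳ)² = 625.33
R² = 1 - SS_res/SS_tot = 1 - 0.032 = 0.968

0.968


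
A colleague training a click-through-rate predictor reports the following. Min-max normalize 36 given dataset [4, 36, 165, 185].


min=4, max=185
(36-4)/(185-4) = 32/181 = 0.1768

0.1768


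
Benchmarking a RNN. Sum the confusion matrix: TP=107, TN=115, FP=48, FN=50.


Total = TP + TN + FP + FN
= 107 + 115 + 48 + 50
= 320
(Predicted positive: 155, predicted negative: 165)

320


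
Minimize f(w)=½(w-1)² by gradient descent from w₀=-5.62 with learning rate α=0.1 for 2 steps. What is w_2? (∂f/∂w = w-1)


step 1: grad = -5.62-1 = -6.62; w = -5.62 - 0.1·(-6.62) = -4.958
step 2: grad = -4.958-1 = -5.958; w = -4.958 - 0.1·(-5.958) = -4.3622

-4.3622


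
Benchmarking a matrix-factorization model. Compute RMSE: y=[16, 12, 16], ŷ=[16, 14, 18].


MSE = 8/3 = 2.6667
RMSE = √(8/3) = 1.633

1.633


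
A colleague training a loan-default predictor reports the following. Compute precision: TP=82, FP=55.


Precision = TP/(TP+FP)
= 82/(82+55)
= 82/137 = 59.85%

59.85%


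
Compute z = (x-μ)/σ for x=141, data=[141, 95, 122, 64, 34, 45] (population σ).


μ = 83.5, σ = 39.229
z = (141 - 83.5)/39.229 = 1.4658

1.4658


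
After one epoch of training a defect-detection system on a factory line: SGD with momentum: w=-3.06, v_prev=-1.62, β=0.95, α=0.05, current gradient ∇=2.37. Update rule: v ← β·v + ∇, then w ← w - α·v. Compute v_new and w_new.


v_new = 0.95·-1.62 + 2.37 = -1.539 + 2.37 = 0.831
w_new = -3.06 - 0.05·0.831 = -3.06 - 0.04155 = -3.10155

v_new=0.831, w_new=-3.10155


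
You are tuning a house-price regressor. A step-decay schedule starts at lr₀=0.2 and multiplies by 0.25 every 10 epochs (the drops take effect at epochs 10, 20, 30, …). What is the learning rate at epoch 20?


n_drops = ⌊20/10⌋ = 2
lr = 0.2·0.25^2 = 0.2·0.0625 = 0.0125

0.0125


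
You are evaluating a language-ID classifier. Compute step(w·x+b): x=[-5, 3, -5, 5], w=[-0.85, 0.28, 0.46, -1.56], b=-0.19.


z = (-5)·(-0.85) + (3)·(0.28) + (-5)·(0.46) + (5)·(-1.56) - 0.19
  = -5.2
step(z) = 0 (z<0)

0


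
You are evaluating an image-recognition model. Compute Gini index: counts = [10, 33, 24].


Probabilities: [10/67, 33/67, 24/67] ≈ [0.1493, 0.4925, 0.3582]
Σpᵢ² = (100 + 1089 + 576)/67² = 1765/4489
Gini = 1 - Σpᵢ² = 1 - 1765/4489 = 0.6068

0.6068


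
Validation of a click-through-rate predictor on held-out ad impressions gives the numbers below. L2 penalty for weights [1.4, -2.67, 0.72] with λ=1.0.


‖w‖₂² = (1.4)² + (-2.67)² + (0.72)²
     = 1.96 + 7.1289 + 0.5184
     = 9.6073
λ·‖w‖₂² = 1.0·9.6073 = 9.6073

9.6073


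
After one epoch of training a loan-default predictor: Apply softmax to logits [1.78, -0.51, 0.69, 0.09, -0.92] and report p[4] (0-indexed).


Exponentials: e^1.78=5.9299, e^-0.51=0.6005, e^0.69=1.9937, e^0.09=1.0942, e^-0.92=0.3985
Sum = 10.0168
Softmax = [0.592, 0.0599, 0.199, 0.1092, 0.0398]
p[4] = 0.3985/10.0168 = 0.0398

0.0398


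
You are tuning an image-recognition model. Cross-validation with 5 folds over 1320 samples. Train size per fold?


Fold size = 1320/5 = 264
Training per fold = 1320 - 264 = 1056

1056


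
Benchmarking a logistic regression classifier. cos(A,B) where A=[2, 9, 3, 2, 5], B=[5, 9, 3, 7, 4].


A·B = 2·5 + 9·9 + 3·3 + 2·7 + 5·4 = 134
‖A‖ = √123 = 11.0905, ‖B‖ = √180 = 13.4164
cos = 134/(√123·√180) = 134/√22140 = 0.9006

0.9006


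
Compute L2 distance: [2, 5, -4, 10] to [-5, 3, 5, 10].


d = √((2+ 5)² + (5-3)² + (-4-5)² + (10-10)²)
  = √(49 + 4 + 81 + 0)
  = √134 = 11.5758

11.5758


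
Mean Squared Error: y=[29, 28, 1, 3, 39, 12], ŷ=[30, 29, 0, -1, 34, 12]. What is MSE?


Squared errors: (29-30)²=1, (28-29)²=1, (1-0)²=1, (3+ 1)²=16, (39-34)²=25, (12-12)²=0
Sum = 44
MSE = 44/6 = 22/3

22/3


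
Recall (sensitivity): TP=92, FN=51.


Recall = TP/(TP+FN)
= 92/(92+51)
= 92/143 = 64.34%

64.34%


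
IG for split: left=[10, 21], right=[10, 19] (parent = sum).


Parent = [20, 40], H_parent = 0.9183
H_left = 0.9072 (n=31), H_right = 0.9294 (n=29)
H_children = (31/60)·0.9072 + (29/60)·0.9294 = 0.9179
IG = 0.9183 - 0.9179 = 0.0004

0.0004


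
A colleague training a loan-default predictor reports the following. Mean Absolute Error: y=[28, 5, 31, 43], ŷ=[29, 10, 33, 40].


Absolute errors: |28-29|=1, |5-10|=5, |31-33|=2, |43-40|=3
Sum = 11
MAE = 11/4 = 11/4

11/4


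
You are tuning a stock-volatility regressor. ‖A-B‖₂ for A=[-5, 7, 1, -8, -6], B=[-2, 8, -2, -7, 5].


d = √((-5+ 2)² + (7-8)² + (1+ 2)² + (-8+ 7)² + (-6-5)²)
  = √(9 + 1 + 9 + 1 + 121)
  = √141 = 11.8743

11.8743


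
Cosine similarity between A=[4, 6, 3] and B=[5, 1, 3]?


A·B = 4·5 + 6·1 + 3·3 = 35
‖A‖ = √61 = 7.8102, ‖B‖ = √35 = 5.9161
cos = 35/(√61·√35) = 35/√2135 = 0.7575

0.7575


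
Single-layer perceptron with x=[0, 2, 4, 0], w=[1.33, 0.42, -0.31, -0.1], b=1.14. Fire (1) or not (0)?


z = (0)·(1.33) + (2)·(0.42) + (4)·(-0.31) + (0)·(-0.1) + 1.14
  = 0.74
step(z) = 1 (z≥0)

1


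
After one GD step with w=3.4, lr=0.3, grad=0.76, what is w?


w_new = w - α·∇
= 3.4 - 0.3·0.76
= 3.4 - 0.228
= 3.172

3.172


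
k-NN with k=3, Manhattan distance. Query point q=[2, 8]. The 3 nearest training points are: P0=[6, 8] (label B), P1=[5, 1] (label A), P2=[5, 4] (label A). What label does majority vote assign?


d(q,P0) = 4  (label B)
d(q,P1) = 10  (label A)
d(q,P2) = 7  (label A)
Votes: A=2, B=1
Majority → A

A


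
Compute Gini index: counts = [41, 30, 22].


Probabilities: [41/93, 30/93, 22/93] ≈ [0.4409, 0.3226, 0.2366]
Σpᵢ² = (1681 + 900 + 484)/93² = 3065/8649
Gini = 1 - Σpᵢ² = 1 - 3065/8649 = 0.6456

0.6456


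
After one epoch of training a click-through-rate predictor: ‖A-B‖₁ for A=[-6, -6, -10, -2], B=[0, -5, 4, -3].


d = |-6-0| + |-6+ 5| + |-10-4| + |-2+ 3|
  = 6 + 1 + 14 + 1
  = 22

22


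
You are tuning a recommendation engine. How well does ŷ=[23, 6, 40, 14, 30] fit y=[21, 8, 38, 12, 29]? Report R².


ȳ = 21.6
SS_res = Σ(y-ŷ)² = 17
SS_tot = Σ(y-ȳ)² = 601.2
R² = 1 - SS_res/SS_tot = 1 - 0.0283 = 0.9717

0.9717


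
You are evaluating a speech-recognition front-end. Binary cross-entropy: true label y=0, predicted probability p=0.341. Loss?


BCE = -[y·ln(p) + (1-y)·ln(1-p)]
= -0 - 1·ln(1-0.341)
= -ln(0.659) = 0.417

0.417


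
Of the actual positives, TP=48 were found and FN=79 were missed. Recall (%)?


Recall = TP/(TP+FN)
= 48/(48+79)
= 48/127 = 37.8%

37.8%


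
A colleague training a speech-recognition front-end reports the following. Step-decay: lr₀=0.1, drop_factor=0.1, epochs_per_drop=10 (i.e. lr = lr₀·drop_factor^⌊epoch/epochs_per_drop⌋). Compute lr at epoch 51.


n_drops = ⌊51/10⌋ = 5
lr = 0.1·0.1^5 = 0.1·0.00001 = 0.000001

0.000001


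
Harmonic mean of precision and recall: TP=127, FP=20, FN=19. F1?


Precision = 127/147 = 0.8639
Recall = 127/146 = 0.8699
F1 = 2·P·R/(P+R) = 2·TP/(2·TP+FP+FN) = 254/(254+20+19) = 254/293 = 0.8669

0.8669


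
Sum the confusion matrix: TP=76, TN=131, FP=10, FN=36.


Total = TP + TN + FP + FN
= 76 + 131 + 10 + 36
= 253
(Predicted positive: 86, predicted negative: 167)

253


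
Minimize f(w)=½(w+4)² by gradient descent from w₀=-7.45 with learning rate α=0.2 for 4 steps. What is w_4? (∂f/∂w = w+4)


step 1: grad = -7.45+4 = -3.45; w = -7.45 - 0.2·(-3.45) = -6.76
step 2: grad = -6.76+4 = -2.76; w = -6.76 - 0.2·(-2.76) = -6.208
step 3: grad = -6.208+4 = -2.208; w = -6.208 - 0.2·(-2.208) = -5.7664
step 4: grad = -5.7664+4 = -1.7664; w = -5.7664 - 0.2·(-1.7664) = -5.41312

-5.41312


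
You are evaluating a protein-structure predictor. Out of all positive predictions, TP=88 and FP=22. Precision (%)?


Precision = TP/(TP+FP)
= 88/(88+22)
= 88/110 = 80.0%

80.0%


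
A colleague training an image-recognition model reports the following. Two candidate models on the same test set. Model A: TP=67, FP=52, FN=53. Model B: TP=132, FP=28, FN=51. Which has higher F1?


Model A: P=67/119=0.563, R=67/120=0.5583, F1=2PR/(P+R)=2TP/(2TP+FP+FN)=134/239=0.5607
Model B: P=132/160=0.825, R=132/183=0.7213, F1=2PR/(P+R)=2TP/(2TP+FP+FN)=264/343=0.7697
0.5607 < 0.7697 → Model B

Model B


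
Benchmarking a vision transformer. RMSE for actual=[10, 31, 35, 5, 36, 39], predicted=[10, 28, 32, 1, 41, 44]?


MSE = 84/6 = 14
RMSE = √(84/6) = 3.7417

3.7417


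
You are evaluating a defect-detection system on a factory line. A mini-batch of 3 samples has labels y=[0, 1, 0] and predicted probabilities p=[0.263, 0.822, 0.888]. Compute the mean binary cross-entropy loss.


L[0] = -ln(1-0.263) = -ln(0.737) = 0.3052
L[1] = -ln(0.822) = 0.196
L[2] = -ln(1-0.888) = -ln(0.112) = 2.1893
mean = (0.3052 + 0.196 + 2.1893)/3 = 0.8968

0.8968


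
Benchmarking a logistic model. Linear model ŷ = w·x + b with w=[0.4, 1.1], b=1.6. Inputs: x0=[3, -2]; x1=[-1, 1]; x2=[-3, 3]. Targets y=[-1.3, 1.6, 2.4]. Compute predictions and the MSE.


ŷ0 = (0.4)·(3) + (1.1)·(-2) + 1.6 = 0.6
ŷ1 = (0.4)·(-1) + (1.1)·(1) + 1.6 = 2.3
ŷ2 = (0.4)·(-3) + (1.1)·(3) + 1.6 = 3.7
errors² = [3.61, 0.49, 1.69]
MSE = 5.7900/3 = 1.93

1.93


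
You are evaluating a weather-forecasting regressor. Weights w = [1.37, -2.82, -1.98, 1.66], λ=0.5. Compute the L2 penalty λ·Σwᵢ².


‖w‖₂² = (1.37)² + (-2.82)² + (-1.98)² + (1.66)²
     = 1.8769 + 7.9524 + 3.9204 + 2.7556
     = 16.5053
λ·‖w‖₂² = 0.5·16.5053 = 8.25265

8.25265


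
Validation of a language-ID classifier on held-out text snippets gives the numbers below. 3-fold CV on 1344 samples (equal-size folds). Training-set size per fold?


Fold size = 1344/3 = 448
Training per fold = 1344 - 448 = 896

896


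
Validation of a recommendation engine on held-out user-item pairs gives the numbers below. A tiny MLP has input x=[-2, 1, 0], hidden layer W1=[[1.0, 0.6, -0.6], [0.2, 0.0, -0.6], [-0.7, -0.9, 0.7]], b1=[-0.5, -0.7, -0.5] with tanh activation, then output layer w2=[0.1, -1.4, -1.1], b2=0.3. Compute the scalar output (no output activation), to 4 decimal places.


z1[0] = (1.0)·(-2) + (0.6)·(1) + (-0.6)·(0) - 0.5 = -1.9
z1[1] = (0.2)·(-2) + (0.0)·(1) + (-0.6)·(0) - 0.7 = -1.1
z1[2] = (-0.7)·(-2) + (-0.9)·(1) + (0.7)·(0) - 0.5 = 0.0
h = tanh(z1) = [-0.9562, -0.8005, 0.0]
output = (0.1)·(-0.9562) + (-1.4)·(-0.8005) + (-1.1)·(0.0) + 0.3 = 1.3251

1.3251


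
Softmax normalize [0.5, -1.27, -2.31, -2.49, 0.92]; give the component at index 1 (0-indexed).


Exponentials: e^0.5=1.6487, e^-1.27=0.2808, e^-2.31=0.0993, e^-2.49=0.0829, e^0.92=2.5093
Sum = 4.621
Softmax = [0.3568, 0.0608, 0.0215, 0.0179, 0.543]
p[1] = 0.2808/4.621 = 0.0608

0.0608


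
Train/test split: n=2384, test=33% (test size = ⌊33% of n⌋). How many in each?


Test = ⌊2384·33/100⌋ = 786
Train = 2384 - 786 = 1598

Train: 1598, Test: 786


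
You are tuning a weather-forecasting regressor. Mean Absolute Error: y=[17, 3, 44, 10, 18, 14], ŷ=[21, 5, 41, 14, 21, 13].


Absolute errors: |17-21|=4, |3-5|=2, |44-41|=3, |10-14|=4, |18-21|=3, |14-13|=1
Sum = 17
MAE = 17/6 = 17/6

17/6


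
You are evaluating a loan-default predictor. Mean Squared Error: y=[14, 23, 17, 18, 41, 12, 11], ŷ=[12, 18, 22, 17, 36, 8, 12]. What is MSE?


Squared errors: (14-12)²=4, (23-18)²=25, (17-22)²=25, (18-17)²=1, (41-36)²=25, (12-8)²=16, (11-12)²=1
Sum = 97
MSE = 97/7 = 97/7

97/7


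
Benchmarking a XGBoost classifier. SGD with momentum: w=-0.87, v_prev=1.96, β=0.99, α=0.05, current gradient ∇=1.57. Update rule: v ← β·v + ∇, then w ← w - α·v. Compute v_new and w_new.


v_new = 0.99·1.96 + 1.57 = 1.9404 + 1.57 = 3.5104
w_new = -0.87 - 0.05·3.5104 = -0.87 - 0.17552 = -1.04552

v_new=3.5104, w_new=-1.04552


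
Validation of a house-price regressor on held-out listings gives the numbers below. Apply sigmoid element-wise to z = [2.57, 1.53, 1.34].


σ(2.57) = 1/(1+e^-2.57) = 0.9289
σ(1.53) = 1/(1+e^-1.53) = 0.822
σ(1.34) = 1/(1+e^-1.34) = 0.7925
result = [0.9289, 0.822, 0.7925]

[0.9289, 0.822, 0.7925]


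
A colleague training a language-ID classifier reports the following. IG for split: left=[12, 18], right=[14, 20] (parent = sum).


Parent = [26, 38], H_parent = 0.9745
H_left = 0.971 (n=30), H_right = 0.9774 (n=34)
H_children = (30/64)·0.971 + (34/64)·0.9774 = 0.9744
IG = 0.9745 - 0.9744 = 0.0001

0.0001


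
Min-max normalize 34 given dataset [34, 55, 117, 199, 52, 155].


min=34, max=199
(34-34)/(199-34) = 0/165 = 0.0

0.0


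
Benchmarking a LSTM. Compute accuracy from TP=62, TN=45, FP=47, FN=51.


Accuracy = (TP+TN)/(TP+TN+FP+FN)
= (62+45)/(205)
= 107/205 = 52.2%

52.2%


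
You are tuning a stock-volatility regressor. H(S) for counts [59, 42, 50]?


Probabilities: [59/151, 42/151, 50/151] ≈ [0.3907, 0.2781, 0.3311]
H = -((59/151)·log₂(59/151) + (42/151)·log₂(42/151) + (50/151)·log₂(50/151))
  = 1.5712 bits

1.5712 bits


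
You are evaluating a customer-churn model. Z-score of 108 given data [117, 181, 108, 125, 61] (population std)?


μ = 118.4, σ = 38.3854
z = (108 - 118.4)/38.3854 = -0.2709

-0.2709


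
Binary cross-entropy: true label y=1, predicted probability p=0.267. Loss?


BCE = -[y·ln(p) + (1-y)·ln(1-p)]
= -1·ln(0.267) - 0
= -ln(0.267) = 1.3205

1.3205


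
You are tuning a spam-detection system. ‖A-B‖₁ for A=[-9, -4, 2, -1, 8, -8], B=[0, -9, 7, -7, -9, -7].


d = |-9-0| + |-4+ 9| + |2-7| + |-1+ 7| + |8+ 9| + |-8+ 7|
  = 9 + 5 + 5 + 6 + 17 + 1
  = 43

43


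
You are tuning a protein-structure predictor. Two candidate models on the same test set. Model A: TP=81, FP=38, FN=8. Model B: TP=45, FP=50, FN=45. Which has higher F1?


Model A: P=81/119=0.6807, R=81/89=0.9101, F1=2PR/(P+R)=2TP/(2TP+FP+FN)=162/208=0.7788
Model B: P=45/95=0.4737, R=45/90=0.5, F1=2PR/(P+R)=2TP/(2TP+FP+FN)=90/185=0.4865
0.7788 > 0.4865 → Model A

Model A


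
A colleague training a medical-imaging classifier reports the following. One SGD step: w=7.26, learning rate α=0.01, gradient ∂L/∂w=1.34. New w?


w_new = w - α·∇
= 7.26 - 0.01·1.34
= 7.26 - 0.0134
= 7.2466

7.2466


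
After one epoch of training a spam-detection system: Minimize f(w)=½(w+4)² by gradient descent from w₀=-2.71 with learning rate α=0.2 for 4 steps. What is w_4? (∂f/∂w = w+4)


step 1: grad = -2.71+4 = 1.29; w = -2.71 - 0.2·(1.29) = -2.968
step 2: grad = -2.968+4 = 1.032; w = -2.968 - 0.2·(1.032) = -3.1744
step 3: grad = -3.1744+4 = 0.8256; w = -3.1744 - 0.2·(0.8256) = -3.33952
step 4: grad = -3.33952+4 = 0.66048; w = -3.33952 - 0.2·(0.66048) = -3.471616

-3.471616


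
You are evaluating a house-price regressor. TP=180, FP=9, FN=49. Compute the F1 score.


Precision = 180/189 = 0.9524
Recall = 180/229 = 0.786
F1 = 2·P·R/(P+R) = 2·TP/(2·TP+FP+FN) = 360/(360+9+49) = 360/418 = 0.8612

0.8612


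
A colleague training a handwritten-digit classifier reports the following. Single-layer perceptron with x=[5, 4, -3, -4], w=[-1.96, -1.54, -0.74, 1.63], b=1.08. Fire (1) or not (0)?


z = (5)·(-1.96) + (4)·(-1.54) + (-3)·(-0.74) + (-4)·(1.63) + 1.08
  = -19.18
step(z) = 0 (z<0)

0


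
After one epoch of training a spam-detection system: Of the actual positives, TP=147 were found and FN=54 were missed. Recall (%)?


Recall = TP/(TP+FN)
= 147/(147+54)
= 147/201 = 73.13%

73.13%


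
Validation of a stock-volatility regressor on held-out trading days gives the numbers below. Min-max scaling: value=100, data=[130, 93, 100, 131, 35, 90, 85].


min=35, max=131
(100-35)/(131-35) = 65/96 = 0.6771

0.6771


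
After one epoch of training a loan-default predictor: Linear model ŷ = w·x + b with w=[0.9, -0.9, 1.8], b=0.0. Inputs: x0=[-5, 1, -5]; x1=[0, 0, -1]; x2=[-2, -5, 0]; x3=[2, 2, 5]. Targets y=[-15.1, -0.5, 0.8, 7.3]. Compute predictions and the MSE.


ŷ0 = (0.9)·(-5) + (-0.9)·(1) + (1.8)·(-5) + 0.0 = -14.4
ŷ1 = (0.9)·(0) + (-0.9)·(0) + (1.8)·(-1) + 0.0 = -1.8
ŷ2 = (0.9)·(-2) + (-0.9)·(-5) + (1.8)·(0) + 0.0 = 2.7
ŷ3 = (0.9)·(2) + (-0.9)·(2) + (1.8)·(5) + 0.0 = 9.0
errors² = [0.49, 1.69, 3.61, 2.89]
MSE = 8.6800/4 = 2.17

2.17


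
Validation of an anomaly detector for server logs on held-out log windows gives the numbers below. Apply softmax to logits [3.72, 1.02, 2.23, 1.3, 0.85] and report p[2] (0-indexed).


Exponentials: e^3.72=41.2644, e^1.02=2.7732, e^2.23=9.2999, e^1.3=3.6693, e^0.85=2.3396
Sum = 59.3464
Softmax = [0.6953, 0.0467, 0.1567, 0.0618, 0.0394]
p[2] = 9.2999/59.3464 = 0.1567

0.1567


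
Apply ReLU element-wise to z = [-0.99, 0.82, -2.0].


ReLU(-0.99) = max(0, -0.99) = 0.0
ReLU(0.82) = max(0, 0.82) = 0.82
ReLU(-2.0) = max(0, -2.0) = 0.0
result = [0.0, 0.82, 0.0]

[0.0, 0.82, 0.0]


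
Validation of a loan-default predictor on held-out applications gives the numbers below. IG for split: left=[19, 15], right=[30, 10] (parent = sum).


Parent = [49, 25], H_parent = 0.9227
H_left = 0.99 (n=34), H_right = 0.8113 (n=40)
H_children = (34/74)·0.99 + (40/74)·0.8113 = 0.8934
IG = 0.9227 - 0.8934 = 0.0293

0.0293


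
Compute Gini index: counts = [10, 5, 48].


Probabilities: [10/63, 5/63, 48/63] ≈ [0.1587, 0.0794, 0.7619]
Σpᵢ² = (100 + 25 + 2304)/63² = 2429/3969
Gini = 1 - Σpᵢ² = 1 - 2429/3969 = 0.388

0.388
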